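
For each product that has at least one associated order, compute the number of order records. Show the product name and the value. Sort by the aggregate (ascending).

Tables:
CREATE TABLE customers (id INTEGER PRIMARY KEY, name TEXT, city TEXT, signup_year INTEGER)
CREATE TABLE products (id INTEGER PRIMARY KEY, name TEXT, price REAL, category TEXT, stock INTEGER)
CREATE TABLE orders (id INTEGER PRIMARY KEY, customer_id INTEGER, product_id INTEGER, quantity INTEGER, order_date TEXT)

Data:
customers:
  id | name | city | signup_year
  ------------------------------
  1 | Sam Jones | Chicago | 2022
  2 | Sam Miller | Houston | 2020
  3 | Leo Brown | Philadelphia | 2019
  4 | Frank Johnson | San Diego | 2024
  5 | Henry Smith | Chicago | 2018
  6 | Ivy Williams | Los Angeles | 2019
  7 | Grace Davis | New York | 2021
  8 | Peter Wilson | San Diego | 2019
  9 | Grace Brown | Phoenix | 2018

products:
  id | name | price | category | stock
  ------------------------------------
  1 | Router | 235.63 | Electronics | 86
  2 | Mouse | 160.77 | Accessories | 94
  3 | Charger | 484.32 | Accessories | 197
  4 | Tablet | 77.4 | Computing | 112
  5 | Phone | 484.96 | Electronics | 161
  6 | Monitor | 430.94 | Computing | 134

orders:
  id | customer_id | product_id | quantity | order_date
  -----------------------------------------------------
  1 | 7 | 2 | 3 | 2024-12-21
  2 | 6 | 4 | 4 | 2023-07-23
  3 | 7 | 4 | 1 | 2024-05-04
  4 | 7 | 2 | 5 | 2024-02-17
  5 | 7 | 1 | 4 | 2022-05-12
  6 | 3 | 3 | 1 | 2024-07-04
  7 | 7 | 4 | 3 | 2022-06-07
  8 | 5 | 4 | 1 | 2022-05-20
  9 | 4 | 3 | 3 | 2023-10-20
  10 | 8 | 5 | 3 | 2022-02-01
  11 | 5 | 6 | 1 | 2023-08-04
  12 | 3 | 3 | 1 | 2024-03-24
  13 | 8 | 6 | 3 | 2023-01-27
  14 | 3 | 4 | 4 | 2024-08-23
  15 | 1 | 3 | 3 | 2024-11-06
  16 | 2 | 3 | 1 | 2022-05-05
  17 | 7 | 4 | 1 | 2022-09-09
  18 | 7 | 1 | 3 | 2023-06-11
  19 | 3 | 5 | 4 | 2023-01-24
SELECT p.name, COUNT(*) AS n FROM orders c JOIN products p ON c.product_id = p.id GROUP BY p.id, p.name ORDER BY n ASC

Execution result:
name | n
Router | 2
Mouse | 2
Phone | 2
Monitor | 2
Charger | 5
Tablet | 6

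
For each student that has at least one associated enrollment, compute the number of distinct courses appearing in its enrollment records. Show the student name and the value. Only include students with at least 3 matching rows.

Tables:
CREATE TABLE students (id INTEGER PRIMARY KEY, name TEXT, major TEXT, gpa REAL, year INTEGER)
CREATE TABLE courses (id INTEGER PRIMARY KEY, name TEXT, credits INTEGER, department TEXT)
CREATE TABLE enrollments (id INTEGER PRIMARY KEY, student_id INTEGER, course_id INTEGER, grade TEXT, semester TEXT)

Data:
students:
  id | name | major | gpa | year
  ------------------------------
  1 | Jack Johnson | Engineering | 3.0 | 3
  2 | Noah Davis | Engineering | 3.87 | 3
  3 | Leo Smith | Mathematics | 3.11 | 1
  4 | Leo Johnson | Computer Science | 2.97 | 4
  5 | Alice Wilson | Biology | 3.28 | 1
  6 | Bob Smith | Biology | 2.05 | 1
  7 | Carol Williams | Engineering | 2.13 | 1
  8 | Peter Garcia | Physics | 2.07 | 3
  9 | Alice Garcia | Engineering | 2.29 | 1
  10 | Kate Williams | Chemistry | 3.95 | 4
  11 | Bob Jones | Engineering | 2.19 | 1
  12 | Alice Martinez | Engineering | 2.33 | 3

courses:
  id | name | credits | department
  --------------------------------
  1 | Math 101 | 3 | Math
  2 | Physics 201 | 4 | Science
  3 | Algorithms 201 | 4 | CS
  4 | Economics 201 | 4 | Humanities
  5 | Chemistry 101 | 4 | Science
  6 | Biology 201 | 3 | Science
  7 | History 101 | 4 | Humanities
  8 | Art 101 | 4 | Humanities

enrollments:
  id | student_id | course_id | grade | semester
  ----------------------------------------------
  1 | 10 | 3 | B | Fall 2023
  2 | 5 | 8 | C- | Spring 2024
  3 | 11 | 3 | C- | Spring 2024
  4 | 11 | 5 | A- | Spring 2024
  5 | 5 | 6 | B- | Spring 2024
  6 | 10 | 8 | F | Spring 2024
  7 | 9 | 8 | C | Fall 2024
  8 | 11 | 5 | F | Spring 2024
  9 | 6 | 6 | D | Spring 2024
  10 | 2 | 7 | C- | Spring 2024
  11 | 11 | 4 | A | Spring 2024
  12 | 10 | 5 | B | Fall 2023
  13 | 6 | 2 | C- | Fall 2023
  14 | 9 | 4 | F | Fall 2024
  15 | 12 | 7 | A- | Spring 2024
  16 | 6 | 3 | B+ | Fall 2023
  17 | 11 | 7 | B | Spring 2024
SELECT p.name, COUNT(DISTINCT c.course_id) AS distinct_course_count FROM enrollments c JOIN students p ON c.student_id = p.id GROUP BY p.id, p.name HAVING COUNT(*) >= 3

Execution result:
name | distinct_course_count
Bob Smith | 3
Kate Williams | 3
Bob Jones | 4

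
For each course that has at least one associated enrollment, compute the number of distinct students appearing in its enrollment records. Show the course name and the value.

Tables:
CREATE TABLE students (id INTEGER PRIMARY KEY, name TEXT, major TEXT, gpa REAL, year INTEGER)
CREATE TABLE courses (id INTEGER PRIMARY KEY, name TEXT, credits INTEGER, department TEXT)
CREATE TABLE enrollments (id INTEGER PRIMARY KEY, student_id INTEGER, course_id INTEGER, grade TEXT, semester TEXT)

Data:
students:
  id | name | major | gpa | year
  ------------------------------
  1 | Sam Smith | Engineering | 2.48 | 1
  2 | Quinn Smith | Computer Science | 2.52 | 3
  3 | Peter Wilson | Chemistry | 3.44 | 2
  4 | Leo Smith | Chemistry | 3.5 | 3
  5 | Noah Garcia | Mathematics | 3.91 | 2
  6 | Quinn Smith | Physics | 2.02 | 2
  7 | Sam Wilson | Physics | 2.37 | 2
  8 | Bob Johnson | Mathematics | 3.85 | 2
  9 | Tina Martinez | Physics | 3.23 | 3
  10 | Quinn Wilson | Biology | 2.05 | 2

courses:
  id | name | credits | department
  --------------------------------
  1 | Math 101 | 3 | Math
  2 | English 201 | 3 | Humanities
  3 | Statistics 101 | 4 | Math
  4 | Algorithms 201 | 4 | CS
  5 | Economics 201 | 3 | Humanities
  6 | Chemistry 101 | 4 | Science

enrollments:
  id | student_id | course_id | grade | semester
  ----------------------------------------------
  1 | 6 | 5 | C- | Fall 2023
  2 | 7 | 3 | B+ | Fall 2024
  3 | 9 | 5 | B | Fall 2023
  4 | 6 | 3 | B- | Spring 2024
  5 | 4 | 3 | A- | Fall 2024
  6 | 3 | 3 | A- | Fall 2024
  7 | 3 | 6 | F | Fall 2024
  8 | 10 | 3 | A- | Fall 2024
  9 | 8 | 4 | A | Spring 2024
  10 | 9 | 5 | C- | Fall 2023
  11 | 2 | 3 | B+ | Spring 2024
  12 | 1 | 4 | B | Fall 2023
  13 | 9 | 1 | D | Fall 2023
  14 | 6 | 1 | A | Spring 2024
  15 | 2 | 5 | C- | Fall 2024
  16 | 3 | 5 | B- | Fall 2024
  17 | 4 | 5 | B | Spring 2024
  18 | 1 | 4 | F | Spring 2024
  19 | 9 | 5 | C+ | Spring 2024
SELECT p.name, COUNT(DISTINCT c.student_id) AS distinct_student_count FROM enrollments c JOIN courses p ON c.course_id = p.id GROUP BY p.id, p.name

Execution result:
name | distinct_student_count
Math 101 | 2
Statistics 101 | 6
Algorithms 201 | 2
Economics 201 | 5
Chemistry 101 | 1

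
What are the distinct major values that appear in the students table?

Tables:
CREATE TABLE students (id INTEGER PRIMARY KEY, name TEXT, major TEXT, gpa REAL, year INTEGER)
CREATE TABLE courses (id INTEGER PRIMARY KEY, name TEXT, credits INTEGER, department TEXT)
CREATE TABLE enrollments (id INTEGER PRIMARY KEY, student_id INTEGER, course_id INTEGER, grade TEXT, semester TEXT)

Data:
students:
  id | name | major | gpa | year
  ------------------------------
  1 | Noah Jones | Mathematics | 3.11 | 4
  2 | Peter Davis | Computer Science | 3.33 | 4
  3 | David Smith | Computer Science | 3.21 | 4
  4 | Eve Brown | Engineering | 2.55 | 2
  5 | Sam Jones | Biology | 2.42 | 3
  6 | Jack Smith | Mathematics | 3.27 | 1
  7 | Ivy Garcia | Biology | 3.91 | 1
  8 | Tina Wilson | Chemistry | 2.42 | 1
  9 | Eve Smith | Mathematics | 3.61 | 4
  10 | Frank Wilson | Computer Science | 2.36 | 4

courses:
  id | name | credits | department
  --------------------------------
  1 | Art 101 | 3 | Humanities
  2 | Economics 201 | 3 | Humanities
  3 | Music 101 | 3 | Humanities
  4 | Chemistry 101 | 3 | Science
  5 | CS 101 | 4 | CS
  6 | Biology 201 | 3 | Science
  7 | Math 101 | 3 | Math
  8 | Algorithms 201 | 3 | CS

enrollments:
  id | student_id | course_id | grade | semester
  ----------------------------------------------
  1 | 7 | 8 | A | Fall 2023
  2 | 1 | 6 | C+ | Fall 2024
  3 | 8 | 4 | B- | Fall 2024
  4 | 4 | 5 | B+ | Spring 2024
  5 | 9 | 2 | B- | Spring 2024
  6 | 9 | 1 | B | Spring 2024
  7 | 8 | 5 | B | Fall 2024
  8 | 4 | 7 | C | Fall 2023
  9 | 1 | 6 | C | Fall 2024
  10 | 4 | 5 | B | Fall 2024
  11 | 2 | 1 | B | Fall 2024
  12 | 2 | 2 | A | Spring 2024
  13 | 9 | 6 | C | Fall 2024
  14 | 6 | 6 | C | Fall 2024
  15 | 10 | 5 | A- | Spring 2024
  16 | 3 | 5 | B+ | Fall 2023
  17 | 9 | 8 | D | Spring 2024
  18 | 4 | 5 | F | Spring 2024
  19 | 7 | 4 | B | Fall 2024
SELECT DISTINCT major FROM students

Execution result:
major
Mathematics
Computer Science
Engineering
Biology
Chemistry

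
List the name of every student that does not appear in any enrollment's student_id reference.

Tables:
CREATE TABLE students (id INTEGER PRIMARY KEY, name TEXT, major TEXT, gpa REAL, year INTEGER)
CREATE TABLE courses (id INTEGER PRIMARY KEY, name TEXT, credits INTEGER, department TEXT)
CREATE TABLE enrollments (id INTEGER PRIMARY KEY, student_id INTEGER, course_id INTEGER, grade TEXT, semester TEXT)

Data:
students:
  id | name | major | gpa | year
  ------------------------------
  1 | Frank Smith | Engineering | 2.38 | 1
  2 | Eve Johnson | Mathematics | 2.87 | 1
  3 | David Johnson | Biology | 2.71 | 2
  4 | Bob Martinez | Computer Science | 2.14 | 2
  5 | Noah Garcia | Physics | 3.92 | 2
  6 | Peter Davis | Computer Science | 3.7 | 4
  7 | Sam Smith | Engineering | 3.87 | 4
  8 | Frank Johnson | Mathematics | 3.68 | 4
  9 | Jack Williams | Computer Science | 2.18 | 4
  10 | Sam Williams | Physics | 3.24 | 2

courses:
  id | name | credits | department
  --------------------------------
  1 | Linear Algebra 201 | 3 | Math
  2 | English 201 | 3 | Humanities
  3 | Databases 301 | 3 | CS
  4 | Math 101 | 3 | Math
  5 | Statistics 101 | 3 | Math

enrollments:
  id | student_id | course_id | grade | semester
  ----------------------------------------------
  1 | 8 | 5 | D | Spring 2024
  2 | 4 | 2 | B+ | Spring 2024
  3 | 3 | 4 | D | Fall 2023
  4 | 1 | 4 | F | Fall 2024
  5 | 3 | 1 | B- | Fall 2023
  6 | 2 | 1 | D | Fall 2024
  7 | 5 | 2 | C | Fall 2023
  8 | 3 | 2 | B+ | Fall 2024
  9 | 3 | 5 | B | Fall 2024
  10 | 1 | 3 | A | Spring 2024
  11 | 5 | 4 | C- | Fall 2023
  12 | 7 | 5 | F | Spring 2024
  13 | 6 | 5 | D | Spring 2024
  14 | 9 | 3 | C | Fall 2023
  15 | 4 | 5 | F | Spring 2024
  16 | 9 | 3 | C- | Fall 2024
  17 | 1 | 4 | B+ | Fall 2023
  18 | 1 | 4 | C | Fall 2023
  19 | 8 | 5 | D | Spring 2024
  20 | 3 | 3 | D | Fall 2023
SELECT p.name FROM students p LEFT JOIN enrollments c ON c.student_id = p.id WHERE c.id IS NULL

Execution result:
Sam Williams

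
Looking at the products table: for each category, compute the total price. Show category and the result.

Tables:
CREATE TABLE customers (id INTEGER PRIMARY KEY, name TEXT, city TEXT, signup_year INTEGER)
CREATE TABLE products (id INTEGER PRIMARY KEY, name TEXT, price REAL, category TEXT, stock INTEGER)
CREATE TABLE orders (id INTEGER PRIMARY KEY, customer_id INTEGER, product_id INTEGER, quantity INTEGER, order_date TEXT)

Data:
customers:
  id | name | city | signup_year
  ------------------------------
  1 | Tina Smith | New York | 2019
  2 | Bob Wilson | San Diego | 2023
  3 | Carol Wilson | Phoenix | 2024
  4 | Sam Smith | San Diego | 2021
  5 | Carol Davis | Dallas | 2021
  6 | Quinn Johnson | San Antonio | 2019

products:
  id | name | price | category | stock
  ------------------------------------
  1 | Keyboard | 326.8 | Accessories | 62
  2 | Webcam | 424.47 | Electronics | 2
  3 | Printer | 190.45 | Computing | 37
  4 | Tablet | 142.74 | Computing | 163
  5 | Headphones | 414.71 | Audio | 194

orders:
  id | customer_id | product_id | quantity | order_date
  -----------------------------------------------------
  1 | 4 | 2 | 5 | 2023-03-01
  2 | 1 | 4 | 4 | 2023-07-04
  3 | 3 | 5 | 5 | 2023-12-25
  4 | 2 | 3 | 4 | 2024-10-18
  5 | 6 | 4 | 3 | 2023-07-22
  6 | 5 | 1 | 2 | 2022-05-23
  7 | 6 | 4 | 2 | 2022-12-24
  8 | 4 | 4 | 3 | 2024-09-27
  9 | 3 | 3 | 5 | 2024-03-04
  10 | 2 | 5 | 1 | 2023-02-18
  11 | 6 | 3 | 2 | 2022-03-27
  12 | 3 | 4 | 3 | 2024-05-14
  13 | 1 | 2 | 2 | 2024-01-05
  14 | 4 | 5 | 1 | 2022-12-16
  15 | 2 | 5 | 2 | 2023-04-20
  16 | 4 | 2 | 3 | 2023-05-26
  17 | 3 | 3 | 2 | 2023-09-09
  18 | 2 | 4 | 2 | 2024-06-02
SELECT category, SUM(price) AS sum_price FROM products GROUP BY category

Execution result:
category | sum_price
Accessories | 326.80
Audio | 414.71
Computing | 333.19
Electronics | 424.47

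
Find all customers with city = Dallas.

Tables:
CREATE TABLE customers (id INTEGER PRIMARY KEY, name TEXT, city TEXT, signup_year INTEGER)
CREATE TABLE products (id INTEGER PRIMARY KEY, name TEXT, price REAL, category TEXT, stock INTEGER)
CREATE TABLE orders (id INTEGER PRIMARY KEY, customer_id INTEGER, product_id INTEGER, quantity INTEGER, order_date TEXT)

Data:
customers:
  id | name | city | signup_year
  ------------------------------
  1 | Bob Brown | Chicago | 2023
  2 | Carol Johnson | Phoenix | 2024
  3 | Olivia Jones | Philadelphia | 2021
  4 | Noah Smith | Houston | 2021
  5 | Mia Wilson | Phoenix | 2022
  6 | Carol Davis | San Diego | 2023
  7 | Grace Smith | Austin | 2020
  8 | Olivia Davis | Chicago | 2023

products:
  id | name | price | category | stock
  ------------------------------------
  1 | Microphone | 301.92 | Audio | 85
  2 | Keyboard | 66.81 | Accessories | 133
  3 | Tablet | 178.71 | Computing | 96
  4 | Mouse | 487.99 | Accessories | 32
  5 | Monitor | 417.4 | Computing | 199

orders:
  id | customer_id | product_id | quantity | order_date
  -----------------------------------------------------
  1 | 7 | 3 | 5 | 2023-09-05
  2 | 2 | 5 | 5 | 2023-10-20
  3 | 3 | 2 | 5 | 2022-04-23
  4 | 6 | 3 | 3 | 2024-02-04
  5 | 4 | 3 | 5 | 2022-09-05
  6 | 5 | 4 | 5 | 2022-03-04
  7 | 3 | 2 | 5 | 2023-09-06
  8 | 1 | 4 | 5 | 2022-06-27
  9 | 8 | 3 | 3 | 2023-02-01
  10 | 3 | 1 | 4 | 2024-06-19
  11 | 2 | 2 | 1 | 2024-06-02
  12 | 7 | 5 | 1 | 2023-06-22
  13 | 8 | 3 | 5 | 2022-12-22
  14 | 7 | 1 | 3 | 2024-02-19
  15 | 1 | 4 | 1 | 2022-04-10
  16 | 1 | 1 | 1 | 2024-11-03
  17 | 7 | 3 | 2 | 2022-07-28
SELECT name, city FROM customers WHERE city = 'Dallas'

Execution result:
(no rows)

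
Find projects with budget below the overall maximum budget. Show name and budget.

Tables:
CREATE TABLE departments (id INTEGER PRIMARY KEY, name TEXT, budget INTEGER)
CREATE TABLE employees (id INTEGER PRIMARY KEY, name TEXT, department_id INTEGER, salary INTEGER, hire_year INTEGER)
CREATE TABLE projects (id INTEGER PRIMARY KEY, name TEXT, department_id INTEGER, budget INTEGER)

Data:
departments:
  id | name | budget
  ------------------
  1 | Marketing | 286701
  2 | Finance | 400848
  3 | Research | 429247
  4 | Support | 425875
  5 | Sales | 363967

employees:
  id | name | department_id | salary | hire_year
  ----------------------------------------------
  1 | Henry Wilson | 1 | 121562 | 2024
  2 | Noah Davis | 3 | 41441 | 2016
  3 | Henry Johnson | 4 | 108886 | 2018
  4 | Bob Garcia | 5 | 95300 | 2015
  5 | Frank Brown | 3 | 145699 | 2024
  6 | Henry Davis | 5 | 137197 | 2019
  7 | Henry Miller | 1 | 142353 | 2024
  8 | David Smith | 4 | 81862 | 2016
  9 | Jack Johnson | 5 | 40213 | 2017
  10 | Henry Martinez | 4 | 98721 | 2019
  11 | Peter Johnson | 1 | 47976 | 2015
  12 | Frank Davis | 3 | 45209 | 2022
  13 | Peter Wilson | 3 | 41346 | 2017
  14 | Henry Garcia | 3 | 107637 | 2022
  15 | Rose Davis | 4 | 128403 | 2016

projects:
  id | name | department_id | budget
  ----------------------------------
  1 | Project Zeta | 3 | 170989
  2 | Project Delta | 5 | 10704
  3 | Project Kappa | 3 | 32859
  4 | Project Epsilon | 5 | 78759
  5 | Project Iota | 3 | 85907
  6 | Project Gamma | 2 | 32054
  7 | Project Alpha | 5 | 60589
SELECT name, budget FROM projects WHERE budget < (SELECT MAX(budget) FROM projects)

Execution result:
name | budget
Project Delta | 10704
Project Kappa | 32859
Project Epsilon | 78759
Project Iota | 85907
Project Gamma | 32054
Project Alpha | 60589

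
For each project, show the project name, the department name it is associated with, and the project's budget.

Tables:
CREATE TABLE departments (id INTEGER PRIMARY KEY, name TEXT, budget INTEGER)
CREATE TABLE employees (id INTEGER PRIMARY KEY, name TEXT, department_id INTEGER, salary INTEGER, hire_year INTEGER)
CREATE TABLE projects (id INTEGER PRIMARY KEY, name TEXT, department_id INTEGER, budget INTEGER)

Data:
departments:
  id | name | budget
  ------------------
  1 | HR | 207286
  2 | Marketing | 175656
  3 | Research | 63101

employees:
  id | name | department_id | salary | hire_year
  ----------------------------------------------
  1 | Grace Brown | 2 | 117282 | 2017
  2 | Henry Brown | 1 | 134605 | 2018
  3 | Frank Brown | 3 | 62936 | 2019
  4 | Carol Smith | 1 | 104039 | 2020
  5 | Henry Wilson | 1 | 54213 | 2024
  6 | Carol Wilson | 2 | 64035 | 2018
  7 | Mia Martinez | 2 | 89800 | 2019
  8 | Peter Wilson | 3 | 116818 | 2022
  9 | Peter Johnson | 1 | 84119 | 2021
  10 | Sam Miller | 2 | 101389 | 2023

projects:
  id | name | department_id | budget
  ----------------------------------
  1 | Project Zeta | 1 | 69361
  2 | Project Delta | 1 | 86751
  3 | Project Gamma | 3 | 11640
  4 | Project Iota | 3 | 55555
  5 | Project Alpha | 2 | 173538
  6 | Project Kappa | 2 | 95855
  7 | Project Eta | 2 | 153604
SELECT c.name, p.name AS department, c.budget FROM projects c JOIN departments p ON c.department_id = p.id

Execution result:
name | department | budget
Project Zeta | HR | 69361
Project Delta | HR | 86751
Project Gamma | Research | 11640
Project Iota | Research | 55555
Project Alpha | Marketing | 173538
Project Kappa | Marketing | 95855
Project Eta | Marketing | 153604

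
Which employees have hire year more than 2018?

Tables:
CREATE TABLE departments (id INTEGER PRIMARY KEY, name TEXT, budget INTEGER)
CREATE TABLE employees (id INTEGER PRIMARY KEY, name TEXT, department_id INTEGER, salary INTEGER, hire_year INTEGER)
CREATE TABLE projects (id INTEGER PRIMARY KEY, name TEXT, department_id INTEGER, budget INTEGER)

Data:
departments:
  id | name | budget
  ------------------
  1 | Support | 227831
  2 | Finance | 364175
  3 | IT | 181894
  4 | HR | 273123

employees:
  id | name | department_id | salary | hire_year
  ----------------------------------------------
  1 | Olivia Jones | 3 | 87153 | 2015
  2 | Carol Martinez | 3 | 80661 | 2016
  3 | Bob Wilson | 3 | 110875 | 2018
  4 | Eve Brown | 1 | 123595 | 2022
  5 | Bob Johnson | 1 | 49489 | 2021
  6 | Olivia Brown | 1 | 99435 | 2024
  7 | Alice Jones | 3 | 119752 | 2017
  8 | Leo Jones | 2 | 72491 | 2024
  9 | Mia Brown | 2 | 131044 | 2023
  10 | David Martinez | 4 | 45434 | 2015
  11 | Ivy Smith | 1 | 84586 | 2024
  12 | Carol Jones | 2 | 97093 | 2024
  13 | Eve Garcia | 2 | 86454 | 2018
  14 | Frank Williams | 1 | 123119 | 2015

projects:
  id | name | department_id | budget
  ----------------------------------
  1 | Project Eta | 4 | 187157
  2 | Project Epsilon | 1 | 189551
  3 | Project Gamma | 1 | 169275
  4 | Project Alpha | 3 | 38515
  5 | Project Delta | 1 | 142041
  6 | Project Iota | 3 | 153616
SELECT name, hire_year FROM employees WHERE hire_year > 2018

Execution result:
name | hire_year
Eve Brown | 2022
Bob Johnson | 2021
Olivia Brown | 2024
Leo Jones | 2024
Mia Brown | 2023
Ivy Smith | 2024
Carol Jones | 2024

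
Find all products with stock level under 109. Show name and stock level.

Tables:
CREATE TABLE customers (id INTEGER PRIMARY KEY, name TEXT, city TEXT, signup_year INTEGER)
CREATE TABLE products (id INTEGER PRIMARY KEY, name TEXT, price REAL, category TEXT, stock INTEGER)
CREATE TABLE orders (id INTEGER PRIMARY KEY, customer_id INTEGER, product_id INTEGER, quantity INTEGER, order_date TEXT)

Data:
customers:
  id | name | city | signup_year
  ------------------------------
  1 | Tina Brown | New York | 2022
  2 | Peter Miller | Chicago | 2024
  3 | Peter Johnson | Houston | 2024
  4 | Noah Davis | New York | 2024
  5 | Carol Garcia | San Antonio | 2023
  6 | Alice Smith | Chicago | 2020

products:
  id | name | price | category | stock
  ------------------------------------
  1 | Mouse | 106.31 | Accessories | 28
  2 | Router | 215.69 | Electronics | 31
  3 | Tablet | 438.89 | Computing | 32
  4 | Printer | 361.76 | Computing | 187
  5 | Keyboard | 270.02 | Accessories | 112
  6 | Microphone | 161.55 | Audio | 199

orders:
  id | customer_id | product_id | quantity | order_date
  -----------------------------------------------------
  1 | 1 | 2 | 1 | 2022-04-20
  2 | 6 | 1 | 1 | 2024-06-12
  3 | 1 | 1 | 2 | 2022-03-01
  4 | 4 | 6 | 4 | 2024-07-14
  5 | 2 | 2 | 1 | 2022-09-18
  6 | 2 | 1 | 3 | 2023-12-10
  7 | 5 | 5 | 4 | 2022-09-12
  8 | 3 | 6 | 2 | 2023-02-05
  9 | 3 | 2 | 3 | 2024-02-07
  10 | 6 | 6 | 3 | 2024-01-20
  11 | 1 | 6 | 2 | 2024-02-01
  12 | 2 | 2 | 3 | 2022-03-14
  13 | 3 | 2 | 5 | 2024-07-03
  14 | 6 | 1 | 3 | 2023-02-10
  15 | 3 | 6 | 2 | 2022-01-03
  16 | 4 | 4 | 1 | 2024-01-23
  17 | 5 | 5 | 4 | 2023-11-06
SELECT name, stock FROM products WHERE stock < 109

Execution result:
name | stock
Mouse | 28
Router | 31
Tablet | 32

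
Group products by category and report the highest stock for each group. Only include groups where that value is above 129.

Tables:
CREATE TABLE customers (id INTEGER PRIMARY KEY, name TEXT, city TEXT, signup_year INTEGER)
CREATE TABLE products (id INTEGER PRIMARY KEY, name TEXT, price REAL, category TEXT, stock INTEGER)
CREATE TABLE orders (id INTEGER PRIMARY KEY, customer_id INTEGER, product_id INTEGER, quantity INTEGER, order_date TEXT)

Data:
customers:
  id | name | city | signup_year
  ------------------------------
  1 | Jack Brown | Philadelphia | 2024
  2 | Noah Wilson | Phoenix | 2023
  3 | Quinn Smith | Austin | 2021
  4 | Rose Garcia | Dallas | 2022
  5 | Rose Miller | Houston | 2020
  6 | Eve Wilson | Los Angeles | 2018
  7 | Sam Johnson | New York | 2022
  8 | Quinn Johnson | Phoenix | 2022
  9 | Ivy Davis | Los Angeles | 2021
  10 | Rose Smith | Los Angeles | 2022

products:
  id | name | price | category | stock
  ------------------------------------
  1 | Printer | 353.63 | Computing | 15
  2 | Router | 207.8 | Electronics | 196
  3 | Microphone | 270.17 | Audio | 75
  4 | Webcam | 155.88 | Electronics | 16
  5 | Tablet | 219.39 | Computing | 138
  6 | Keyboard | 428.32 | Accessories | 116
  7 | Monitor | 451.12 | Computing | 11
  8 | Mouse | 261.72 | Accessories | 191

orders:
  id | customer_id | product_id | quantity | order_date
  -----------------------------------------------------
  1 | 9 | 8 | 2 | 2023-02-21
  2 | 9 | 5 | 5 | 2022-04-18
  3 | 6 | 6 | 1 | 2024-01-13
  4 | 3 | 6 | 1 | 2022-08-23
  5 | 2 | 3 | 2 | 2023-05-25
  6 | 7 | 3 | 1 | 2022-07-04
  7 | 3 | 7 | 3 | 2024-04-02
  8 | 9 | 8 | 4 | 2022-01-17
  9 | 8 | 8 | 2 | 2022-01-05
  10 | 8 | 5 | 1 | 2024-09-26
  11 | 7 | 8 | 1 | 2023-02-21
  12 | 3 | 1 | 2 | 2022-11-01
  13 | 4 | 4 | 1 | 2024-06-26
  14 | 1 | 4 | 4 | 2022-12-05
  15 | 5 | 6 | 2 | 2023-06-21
SELECT category, MAX(stock) AS max_stock FROM products GROUP BY category HAVING MAX(stock) > 129

Execution result:
category | max_stock
Accessories | 191
Computing | 138
Electronics | 196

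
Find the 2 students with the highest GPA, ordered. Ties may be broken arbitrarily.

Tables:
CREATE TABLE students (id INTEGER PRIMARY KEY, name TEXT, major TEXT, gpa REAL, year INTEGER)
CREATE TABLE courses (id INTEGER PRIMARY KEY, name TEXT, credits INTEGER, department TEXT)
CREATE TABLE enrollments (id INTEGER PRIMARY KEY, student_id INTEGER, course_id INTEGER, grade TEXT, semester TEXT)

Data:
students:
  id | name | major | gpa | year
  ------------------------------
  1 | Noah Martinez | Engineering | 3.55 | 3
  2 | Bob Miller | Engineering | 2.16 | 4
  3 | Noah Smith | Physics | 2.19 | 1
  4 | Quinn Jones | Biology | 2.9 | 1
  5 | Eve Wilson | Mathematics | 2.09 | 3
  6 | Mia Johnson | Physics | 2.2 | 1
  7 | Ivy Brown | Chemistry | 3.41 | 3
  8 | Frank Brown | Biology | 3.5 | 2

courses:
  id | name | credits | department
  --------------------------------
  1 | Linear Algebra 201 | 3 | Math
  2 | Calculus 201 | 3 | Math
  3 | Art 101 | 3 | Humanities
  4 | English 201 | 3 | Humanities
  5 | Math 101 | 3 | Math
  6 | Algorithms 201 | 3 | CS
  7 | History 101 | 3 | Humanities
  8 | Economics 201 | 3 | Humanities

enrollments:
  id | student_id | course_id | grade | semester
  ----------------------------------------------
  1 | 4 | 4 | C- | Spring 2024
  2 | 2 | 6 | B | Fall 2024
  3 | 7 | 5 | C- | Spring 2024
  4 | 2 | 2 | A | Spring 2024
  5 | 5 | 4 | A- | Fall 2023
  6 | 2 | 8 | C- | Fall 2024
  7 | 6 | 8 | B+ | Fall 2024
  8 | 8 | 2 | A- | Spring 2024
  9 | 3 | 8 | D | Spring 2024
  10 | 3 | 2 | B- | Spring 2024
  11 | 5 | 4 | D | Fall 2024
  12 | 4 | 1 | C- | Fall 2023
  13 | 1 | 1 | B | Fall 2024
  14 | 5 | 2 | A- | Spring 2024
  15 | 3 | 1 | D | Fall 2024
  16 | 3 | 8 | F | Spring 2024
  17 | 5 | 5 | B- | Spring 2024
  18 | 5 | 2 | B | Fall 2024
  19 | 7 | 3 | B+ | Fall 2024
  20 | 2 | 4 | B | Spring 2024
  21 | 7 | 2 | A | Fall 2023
SELECT name, gpa FROM students ORDER BY gpa DESC LIMIT 2

Execution result:
name | gpa
Noah Martinez | 3.55
Frank Brown | 3.50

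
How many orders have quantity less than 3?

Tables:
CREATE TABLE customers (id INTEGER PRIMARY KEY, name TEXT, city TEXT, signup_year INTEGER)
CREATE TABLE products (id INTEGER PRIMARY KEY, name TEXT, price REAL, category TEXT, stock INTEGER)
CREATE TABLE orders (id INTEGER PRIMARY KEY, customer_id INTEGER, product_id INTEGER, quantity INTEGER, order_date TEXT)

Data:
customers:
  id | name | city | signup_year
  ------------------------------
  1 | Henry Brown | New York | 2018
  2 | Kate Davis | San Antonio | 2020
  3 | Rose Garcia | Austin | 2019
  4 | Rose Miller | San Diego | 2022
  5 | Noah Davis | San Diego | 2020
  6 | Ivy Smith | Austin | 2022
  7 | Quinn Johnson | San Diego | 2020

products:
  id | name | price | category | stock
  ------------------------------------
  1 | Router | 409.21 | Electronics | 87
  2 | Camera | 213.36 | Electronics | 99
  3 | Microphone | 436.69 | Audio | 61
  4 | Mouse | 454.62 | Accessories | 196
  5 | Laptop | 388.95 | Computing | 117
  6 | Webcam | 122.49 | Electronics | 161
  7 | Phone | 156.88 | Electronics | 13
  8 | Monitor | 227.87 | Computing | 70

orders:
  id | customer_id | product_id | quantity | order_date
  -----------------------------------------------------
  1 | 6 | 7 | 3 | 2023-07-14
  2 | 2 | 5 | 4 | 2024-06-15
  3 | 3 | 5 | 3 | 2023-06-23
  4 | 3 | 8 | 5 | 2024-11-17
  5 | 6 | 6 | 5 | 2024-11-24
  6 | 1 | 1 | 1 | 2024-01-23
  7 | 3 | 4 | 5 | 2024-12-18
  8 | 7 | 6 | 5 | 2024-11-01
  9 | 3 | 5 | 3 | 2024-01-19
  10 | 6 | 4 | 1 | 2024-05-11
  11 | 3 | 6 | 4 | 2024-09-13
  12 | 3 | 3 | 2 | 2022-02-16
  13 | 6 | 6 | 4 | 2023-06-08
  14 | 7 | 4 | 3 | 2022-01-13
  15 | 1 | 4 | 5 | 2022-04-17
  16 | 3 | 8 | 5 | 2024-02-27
SELECT COUNT(*) FROM orders WHERE quantity < 3

Execution result:
3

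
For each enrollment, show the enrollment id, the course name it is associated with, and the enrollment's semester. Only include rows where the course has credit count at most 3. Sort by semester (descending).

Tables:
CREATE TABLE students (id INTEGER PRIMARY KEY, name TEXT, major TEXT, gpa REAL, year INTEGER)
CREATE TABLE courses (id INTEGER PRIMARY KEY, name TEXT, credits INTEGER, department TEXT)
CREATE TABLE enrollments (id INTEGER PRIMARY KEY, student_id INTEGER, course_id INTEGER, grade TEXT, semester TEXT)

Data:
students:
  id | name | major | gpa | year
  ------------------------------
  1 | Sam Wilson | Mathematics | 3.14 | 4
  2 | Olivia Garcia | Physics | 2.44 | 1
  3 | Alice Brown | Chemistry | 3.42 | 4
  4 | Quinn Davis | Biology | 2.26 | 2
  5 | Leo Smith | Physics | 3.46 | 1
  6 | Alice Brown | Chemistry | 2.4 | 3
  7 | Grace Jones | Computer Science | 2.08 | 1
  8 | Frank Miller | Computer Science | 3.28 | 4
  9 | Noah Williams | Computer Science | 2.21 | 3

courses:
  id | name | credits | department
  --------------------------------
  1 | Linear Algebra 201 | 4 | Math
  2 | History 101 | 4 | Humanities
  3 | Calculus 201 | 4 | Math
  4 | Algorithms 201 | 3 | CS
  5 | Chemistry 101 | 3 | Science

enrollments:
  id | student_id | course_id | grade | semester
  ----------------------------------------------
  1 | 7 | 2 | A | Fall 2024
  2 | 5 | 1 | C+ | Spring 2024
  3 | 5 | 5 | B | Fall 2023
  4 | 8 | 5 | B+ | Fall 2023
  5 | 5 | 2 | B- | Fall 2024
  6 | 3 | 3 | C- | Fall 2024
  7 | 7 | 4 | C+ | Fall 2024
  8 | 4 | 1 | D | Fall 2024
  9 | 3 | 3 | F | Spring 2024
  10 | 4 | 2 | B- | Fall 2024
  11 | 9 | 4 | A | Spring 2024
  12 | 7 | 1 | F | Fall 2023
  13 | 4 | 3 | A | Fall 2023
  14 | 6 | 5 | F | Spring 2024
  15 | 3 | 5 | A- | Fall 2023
SELECT c.id, p.name AS course, c.semester FROM enrollments c JOIN courses p ON c.course_id = p.id WHERE p.credits <= 3 ORDER BY c.semester DESC

Execution result:
id | course | semester
11 | Algorithms 201 | Spring 2024
14 | Chemistry 101 | Spring 2024
7 | Algorithms 201 | Fall 2024
3 | Chemistry 101 | Fall 2023
4 | Chemistry 101 | Fall 2023
15 | Chemistry 101 | Fall 2023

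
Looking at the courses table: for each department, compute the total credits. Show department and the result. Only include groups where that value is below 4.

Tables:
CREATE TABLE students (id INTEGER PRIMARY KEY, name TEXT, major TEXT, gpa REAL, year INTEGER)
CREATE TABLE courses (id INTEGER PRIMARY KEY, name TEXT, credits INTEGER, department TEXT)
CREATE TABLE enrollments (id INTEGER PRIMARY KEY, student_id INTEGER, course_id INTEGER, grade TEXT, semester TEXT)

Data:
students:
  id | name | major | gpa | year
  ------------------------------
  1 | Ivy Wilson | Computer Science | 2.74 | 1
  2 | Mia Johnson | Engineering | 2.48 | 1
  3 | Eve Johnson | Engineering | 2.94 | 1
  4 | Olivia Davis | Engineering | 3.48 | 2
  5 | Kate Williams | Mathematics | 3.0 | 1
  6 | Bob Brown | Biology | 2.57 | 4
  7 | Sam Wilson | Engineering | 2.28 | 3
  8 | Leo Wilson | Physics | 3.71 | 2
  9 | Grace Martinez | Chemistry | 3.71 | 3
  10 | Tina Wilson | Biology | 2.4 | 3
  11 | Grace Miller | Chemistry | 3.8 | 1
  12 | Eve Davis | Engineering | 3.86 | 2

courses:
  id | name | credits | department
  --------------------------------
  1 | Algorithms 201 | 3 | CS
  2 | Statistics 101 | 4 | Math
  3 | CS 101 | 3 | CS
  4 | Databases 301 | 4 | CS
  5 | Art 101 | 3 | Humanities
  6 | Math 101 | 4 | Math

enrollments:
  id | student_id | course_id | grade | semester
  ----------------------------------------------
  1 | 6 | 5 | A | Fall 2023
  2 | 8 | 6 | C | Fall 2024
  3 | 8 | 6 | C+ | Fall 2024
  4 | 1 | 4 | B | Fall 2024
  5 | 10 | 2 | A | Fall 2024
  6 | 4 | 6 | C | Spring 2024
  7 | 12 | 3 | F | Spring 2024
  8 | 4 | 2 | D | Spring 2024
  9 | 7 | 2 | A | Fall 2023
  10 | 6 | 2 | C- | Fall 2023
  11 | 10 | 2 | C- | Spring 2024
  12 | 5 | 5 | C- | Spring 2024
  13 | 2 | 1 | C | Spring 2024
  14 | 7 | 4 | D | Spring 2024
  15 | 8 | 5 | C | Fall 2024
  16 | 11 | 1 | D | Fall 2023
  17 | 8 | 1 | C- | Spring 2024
SELECT department, SUM(credits) AS sum_credits FROM courses GROUP BY department HAVING SUM(credits) < 4

Execution result:
department | sum_credits
Humanities | 3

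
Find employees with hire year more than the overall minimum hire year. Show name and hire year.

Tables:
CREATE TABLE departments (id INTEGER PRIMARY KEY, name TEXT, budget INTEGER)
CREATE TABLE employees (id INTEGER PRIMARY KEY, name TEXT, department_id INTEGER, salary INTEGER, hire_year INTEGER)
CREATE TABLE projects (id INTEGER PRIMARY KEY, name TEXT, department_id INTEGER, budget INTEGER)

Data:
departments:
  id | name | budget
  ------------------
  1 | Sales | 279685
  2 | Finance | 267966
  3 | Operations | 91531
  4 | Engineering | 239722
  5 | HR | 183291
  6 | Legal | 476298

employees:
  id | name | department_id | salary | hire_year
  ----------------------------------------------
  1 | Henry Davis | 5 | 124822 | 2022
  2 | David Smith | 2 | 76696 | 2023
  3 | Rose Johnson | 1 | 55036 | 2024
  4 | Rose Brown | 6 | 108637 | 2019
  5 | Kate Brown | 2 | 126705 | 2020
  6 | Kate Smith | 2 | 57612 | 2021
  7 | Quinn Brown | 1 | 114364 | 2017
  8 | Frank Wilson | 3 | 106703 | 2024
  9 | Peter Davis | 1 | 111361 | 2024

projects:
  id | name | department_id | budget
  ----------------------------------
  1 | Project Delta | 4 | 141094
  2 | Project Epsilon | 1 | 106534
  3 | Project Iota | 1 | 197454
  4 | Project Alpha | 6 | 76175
SELECT name, hire_year FROM employees WHERE hire_year > (SELECT MIN(hire_year) FROM employees)

Execution result:
name | hire_year
Henry Davis | 2022
David Smith | 2023
Rose Johnson | 2024
Rose Brown | 2019
Kate Brown | 2020
Kate Smith | 2021
Frank Wilson | 2024
Peter Davis | 2024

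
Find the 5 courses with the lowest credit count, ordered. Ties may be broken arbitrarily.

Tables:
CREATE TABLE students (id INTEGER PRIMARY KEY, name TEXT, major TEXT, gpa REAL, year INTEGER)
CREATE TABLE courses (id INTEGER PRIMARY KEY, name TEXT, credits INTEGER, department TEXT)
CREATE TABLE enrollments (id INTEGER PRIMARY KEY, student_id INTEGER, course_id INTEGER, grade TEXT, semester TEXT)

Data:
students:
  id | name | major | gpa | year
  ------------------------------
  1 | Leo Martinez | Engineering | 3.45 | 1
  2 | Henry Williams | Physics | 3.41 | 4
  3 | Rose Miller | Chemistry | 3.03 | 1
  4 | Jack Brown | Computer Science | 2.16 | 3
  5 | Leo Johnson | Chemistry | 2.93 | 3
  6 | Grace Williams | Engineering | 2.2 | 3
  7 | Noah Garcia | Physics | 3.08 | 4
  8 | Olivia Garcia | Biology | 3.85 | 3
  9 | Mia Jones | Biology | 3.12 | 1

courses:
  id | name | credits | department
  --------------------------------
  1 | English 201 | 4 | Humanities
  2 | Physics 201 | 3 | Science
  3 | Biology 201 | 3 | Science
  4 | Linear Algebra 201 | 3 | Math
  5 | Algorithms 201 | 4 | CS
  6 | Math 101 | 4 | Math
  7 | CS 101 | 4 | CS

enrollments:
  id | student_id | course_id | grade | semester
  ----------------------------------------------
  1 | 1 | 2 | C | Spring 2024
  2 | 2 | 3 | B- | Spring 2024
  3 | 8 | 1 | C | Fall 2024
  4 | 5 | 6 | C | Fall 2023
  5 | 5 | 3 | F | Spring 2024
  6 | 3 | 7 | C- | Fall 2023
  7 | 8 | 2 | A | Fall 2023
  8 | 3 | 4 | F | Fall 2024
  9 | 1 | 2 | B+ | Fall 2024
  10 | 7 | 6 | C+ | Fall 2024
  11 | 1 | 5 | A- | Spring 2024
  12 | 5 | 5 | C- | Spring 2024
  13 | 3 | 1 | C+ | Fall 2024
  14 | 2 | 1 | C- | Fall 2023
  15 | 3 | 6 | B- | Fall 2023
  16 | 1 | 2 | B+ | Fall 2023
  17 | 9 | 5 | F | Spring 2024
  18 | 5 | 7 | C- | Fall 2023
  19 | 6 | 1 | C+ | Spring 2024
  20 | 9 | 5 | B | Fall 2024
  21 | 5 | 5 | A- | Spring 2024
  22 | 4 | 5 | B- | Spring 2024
SELECT name, credits FROM courses ORDER BY credits ASC LIMIT 5

Execution result:
name | credits
Physics 201 | 3
Biology 201 | 3
Linear Algebra 201 | 3
English 201 | 4
Algorithms 201 | 4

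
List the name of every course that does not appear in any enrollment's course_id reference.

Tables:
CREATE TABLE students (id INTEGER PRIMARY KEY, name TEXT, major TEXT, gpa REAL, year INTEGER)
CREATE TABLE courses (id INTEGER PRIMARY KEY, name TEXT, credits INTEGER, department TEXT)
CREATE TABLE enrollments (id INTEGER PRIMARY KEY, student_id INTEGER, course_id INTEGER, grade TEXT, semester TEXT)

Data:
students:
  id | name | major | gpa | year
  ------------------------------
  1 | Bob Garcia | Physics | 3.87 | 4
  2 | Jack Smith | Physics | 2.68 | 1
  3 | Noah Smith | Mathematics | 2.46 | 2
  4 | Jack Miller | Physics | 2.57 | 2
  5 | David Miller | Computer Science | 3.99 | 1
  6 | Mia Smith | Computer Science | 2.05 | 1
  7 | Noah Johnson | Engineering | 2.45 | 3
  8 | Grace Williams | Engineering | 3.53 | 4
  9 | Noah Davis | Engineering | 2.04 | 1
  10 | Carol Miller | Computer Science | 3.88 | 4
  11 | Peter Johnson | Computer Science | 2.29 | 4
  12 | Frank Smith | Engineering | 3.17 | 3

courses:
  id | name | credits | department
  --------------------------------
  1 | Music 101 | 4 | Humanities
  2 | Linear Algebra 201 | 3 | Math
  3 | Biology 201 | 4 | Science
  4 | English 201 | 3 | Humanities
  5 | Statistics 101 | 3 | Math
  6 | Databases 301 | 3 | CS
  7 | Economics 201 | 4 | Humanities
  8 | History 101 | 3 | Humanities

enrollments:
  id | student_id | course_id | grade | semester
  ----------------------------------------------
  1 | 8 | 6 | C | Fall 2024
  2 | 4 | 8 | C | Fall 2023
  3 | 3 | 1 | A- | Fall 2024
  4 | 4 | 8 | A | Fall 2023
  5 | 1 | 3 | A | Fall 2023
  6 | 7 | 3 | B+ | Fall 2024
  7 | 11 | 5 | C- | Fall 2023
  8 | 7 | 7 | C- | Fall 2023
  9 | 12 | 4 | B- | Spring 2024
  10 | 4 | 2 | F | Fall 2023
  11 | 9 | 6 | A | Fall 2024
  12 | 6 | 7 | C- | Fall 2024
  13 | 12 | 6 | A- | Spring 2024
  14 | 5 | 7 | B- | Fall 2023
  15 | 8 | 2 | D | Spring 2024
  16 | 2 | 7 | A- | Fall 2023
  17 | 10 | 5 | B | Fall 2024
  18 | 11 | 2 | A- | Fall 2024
SELECT p.name FROM courses p LEFT JOIN enrollments c ON c.course_id = p.id WHERE c.id IS NULL

Execution result:
(no rows)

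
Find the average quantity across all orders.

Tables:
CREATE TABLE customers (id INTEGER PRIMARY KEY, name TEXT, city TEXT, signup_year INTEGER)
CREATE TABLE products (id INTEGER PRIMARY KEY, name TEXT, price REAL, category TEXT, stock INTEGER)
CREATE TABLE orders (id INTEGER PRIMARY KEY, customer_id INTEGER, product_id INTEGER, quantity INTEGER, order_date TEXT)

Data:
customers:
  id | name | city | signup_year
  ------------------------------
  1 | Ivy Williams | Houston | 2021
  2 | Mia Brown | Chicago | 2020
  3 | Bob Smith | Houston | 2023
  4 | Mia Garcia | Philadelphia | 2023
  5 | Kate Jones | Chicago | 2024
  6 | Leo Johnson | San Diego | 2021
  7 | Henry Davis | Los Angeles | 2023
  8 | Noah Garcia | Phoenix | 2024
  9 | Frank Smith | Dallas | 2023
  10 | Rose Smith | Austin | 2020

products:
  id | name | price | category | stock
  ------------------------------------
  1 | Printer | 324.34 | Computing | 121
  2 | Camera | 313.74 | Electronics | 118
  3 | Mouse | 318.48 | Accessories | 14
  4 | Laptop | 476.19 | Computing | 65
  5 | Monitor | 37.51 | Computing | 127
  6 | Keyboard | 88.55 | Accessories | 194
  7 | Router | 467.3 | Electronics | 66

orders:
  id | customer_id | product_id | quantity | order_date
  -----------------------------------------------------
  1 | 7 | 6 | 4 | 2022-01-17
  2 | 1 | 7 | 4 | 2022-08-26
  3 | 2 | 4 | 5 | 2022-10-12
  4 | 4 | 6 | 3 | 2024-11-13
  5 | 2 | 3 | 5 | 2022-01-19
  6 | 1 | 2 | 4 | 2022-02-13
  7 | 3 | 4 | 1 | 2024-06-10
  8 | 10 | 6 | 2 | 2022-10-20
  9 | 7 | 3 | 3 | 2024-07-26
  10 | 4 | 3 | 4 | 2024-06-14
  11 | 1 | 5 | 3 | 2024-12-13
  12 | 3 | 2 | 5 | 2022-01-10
SELECT AVG(quantity) FROM orders

Execution result:
3.58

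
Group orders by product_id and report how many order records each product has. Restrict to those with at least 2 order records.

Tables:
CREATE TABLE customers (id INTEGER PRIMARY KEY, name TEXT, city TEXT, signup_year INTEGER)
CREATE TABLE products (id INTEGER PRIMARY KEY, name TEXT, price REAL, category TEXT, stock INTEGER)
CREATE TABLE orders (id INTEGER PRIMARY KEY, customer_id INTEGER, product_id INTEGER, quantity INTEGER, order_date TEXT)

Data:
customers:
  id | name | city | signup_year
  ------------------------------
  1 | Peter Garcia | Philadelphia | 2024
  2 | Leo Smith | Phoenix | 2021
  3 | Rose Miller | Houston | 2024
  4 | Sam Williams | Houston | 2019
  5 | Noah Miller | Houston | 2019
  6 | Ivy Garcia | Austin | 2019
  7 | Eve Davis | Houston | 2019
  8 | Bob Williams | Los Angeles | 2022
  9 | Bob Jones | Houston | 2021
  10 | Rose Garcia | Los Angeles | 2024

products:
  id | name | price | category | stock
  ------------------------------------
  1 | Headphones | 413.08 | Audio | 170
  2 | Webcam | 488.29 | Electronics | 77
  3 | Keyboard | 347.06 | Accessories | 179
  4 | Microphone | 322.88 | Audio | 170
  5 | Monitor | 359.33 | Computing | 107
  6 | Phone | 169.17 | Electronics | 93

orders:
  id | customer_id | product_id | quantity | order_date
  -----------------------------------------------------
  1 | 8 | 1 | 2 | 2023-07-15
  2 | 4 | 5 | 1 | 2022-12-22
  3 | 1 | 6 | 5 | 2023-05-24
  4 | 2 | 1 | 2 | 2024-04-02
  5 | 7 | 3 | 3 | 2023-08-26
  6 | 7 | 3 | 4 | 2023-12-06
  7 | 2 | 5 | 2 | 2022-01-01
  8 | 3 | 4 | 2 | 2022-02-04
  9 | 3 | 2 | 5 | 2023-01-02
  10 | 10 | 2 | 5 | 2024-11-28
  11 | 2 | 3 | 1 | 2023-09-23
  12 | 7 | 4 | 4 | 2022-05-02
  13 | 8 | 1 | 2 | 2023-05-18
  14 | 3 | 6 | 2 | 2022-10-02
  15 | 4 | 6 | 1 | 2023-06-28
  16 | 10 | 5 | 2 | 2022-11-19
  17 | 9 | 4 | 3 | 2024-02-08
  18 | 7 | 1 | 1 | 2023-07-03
SELECT product_id, COUNT(*) AS order_count FROM orders GROUP BY product_id HAVING COUNT(*) >= 2

Execution result:
product_id | order_count
1 | 4
2 | 2
3 | 3
4 | 3
5 | 3
6 | 3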